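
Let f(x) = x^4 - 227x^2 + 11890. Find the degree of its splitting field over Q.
[K : Q] = 4

Solving the quadratic in x^2: x^2 = (227 ± √(227^2 - 4·11890))/2 = (227 ± √3969)/2 = (227 ± 63)/2, giving x^2 = 145 or x^2 = 82. So f(x) = (x^2 - 145)(x^2 - 82) and the roots of f are ±√145, ±√82. Hence the splitting field is K = Q(√145, √82). Since 145 and 82 are distinct squarefree integers > 1, their product 11890 is not a perfect square, so √82 ∉ Q(√145). By the tower law [K:Q] = [Q(√145,√82):Q(√145)] · [Q(√145):Q] = 2 · 2 = 4.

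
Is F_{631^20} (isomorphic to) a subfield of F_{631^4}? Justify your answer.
No: F_{631^20} is not a subfield of F_{631^4}

F_{p^m} embeds in F_{p^n} iff m | n. Here 20 ∤ 4 (since 4 = 0·20 + 4 with remainder 4 ≠ 0), so F_{631^20} is not a subfield of F_{631^4}. Equivalently: if it were, the tower law would give 20 = [F_{631^20}:F_631] dividing [F_{631^4}:F_631] = 4, contradiction.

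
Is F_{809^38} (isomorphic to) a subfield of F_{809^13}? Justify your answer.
No: F_{809^38} is not a subfield of F_{809^13}

F_{p^m} embeds in F_{p^n} iff m | n. Here 38 ∤ 13 (since 13 = 0·38 + 13 with remainder 13 ≠ 0), so F_{809^38} is not a subfield of F_{809^13}. Equivalently: if it were, the tower law would give 38 = [F_{809^38}:F_809] dividing [F_{809^13}:F_809] = 13, contradiction.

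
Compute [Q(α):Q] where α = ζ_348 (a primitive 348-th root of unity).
[Q(α):Q] = 112

The minimal polynomial of ζ_348 over Q is the 348-th cyclotomic polynomial Φ_348(x), which is irreducible over Q and has degree φ(348) = 112. Hence [Q(α):Q] = φ(348) = 112.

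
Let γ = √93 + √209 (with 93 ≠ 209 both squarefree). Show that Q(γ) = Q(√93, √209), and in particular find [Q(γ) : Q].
[Q(γ) : Q] = 4 (equivalently, Q(γ) = Q(√93, √209))

Obviously Q(γ) ⊆ Q(√93, √209), and [Q(√93, √209):Q] = 4 (since 93, 209 are distinct squarefree integers > 1 with 19437 not a perfect square). To show equality we compute the minimal polynomial of γ. From γ = √93 + √209: γ^2 = 93 + 2√(19437) + 209 = 302 + 2√(19437), so γ^2 - 302 = 2√(19437); squaring, (γ^2 - 302)^2 = 4·19437, i.e. γ^4 - 604γ^2 + 91204 - 77748 = 0, i.e. γ^4 - 604γ^2 + 13456 = 0. So γ is a root of x^4 - 604x^2 + 13456. This polynomial is irreducible over Q: it has no rational root (each ±√93 ± √209 is irrational), and any factorization into two quadratics over Q would force √(19437) ∈ Q (pairing opposite roots) or √93, √209 ∈ Q (other pairings), all impossible. Hence [Q(γ):Q] = 4 = [Q(√93, √209):Q], so Q(γ) = Q(√93, √209).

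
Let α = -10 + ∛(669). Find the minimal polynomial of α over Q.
m_α(x) = x^3 + 30x^2 + 300x + 331

Set β = α + 10 = ∛(669), so β^3 = 669. Then (α + 10)^3 - 669 = 0, i.e. α is a root of g(x) = (x + 10)^3 - 669 = x^3 + 30x^2 + 300x + 331. Since g(x) = h(x + 10) where h(x) = x^3 - 669, and h is irreducible over Q (because 669 is not a perfect cube, so h has no rational root, and a monic cubic with no rational root is irreducible), g is also irreducible (irreducibility is preserved under the substitution x → x + 10). Hence m_α(x) = x^3 + 30x^2 + 300x + 331.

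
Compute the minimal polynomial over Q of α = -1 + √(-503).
m_α(x) = x^2 + 2x + 504

From α + 1 = √(-503), squaring gives (α + 1)^2 = -503, i.e. α^2 + 2α + 1 = -503, so α^2 + 2α + 504 = 0. The discriminant of x^2 + 2x + 504 is (2)^2 - 4·(504) = 4 - 2016 = -2012, and 4·(-503) is not a perfect square in Q since -503 is squarefree and ≠ 1. Hence x^2 + 2x + 504 is irreducible over Q and is the minimal polynomial of α.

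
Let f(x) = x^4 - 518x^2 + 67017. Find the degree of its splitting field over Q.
[K : Q] = 4

Solving the quadratic in x^2: x^2 = (518 ± √(518^2 - 4·67017))/2 = (518 ± √256)/2 = (518 ± 16)/2, giving x^2 = 251 or x^2 = 267. So f(x) = (x^2 - 251)(x^2 - 267) and the roots of f are ±√251, ±√267. Hence the splitting field is K = Q(√251, √267). Since 251 and 267 are distinct squarefree integers > 1, their product 67017 is not a perfect square, so √267 ∉ Q(√251). By the tower law [K:Q] = [Q(√251,√267):Q(√251)] · [Q(√251):Q] = 2 · 2 = 4.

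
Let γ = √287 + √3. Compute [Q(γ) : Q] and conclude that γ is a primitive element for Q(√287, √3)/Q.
[Q(γ) : Q] = 4 (equivalently, Q(γ) = Q(√287, √3))

Obviously Q(γ) ⊆ Q(√287, √3), and [Q(√287, √3):Q] = 4 (since 287, 3 are distinct squarefree integers > 1 with 861 not a perfect square). To show equality we compute the minimal polynomial of γ. From γ = √287 + √3: γ^2 = 287 + 2√(861) + 3 = 290 + 2√(861), so γ^2 - 290 = 2√(861); squaring, (γ^2 - 290)^2 = 4·861, i.e. γ^4 - 580γ^2 + 84100 - 3444 = 0, i.e. γ^4 - 580γ^2 + 80656 = 0. So γ is a root of x^4 - 580x^2 + 80656. This polynomial is irreducible over Q: it has no rational root (each ±√287 ± √3 is irrational), and any factorization into two quadratics over Q would force √(861) ∈ Q (pairing opposite roots) or √287, √3 ∈ Q (other pairings), all impossible. Hence [Q(γ):Q] = 4 = [Q(√287, √3):Q], so Q(γ) = Q(√287, √3).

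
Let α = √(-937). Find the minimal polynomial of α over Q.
m_α(x) = x^2 + 937

α satisfies α^2 + 937 = 0, so x^2 + 937 annihilates α. Since d = -937 is squarefree and ≠ 1, it is not a perfect square in Q, so x^2 + 937 has no rational root and is therefore irreducible over Q (a degree-2 polynomial over a field is irreducible iff it has no root). Hence m_α(x) = x^2 + 937.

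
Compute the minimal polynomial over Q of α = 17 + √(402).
m_α(x) = x^2 - 34x - 113

From α - 17 = √(402), squaring gives (α - 17)^2 = 402, i.e. α^2 - 34α + 289 = 402, so α^2 - 34α - 113 = 0. The discriminant of x^2 - 34x - 113 is (-34)^2 - 4·(-113) = 1156 + 452 = 1608, and 4·(402) is not a perfect square in Q since 402 is squarefree and ≠ 1. Hence x^2 - 34x - 113 is irreducible over Q and is the minimal polynomial of α.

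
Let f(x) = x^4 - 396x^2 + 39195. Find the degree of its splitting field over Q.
[K : Q] = 4

Solving the quadratic in x^2: x^2 = (396 ± √(396^2 - 4·39195))/2 = (396 ± √36)/2 = (396 ± 6)/2, giving x^2 = 195 or x^2 = 201. So f(x) = (x^2 - 195)(x^2 - 201) and the roots of f are ±√195, ±√201. Hence the splitting field is K = Q(√195, √201). Since 195 and 201 are distinct squarefree integers > 1, their product 39195 is not a perfect square, so √201 ∉ Q(√195). By the tower law [K:Q] = [Q(√195,√201):Q(√195)] · [Q(√195):Q] = 2 · 2 = 4.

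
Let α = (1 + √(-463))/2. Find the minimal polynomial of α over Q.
m_α(x) = x^2 - x + 116

From 2α - 1 = √(-463), squaring gives (2α - 1)^2 = -463, i.e. 4α^2 - 4α + 1 = -463, so α^2 - α + (1 + 463)/4 = 0. Since -463 ≡ 1 (mod 4), (1 + 463)/4 = 116 ∈ Z. The polynomial x^2 - x + 116 has discriminant 1 - 4·(116) = -463, which is not a perfect square in Q (d = -463 is squarefree and ≠ 1), so x^2 - x + 116 is irreducible over Q. It is the minimal polynomial of α.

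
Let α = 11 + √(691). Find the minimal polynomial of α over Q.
m_α(x) = x^2 - 22x - 570

From α - 11 = √(691), squaring gives (α - 11)^2 = 691, i.e. α^2 - 22α + 121 = 691, so α^2 - 22α - 570 = 0. The discriminant of x^2 - 22x - 570 is (-22)^2 - 4·(-570) = 484 + 2280 = 2764, and 4·(691) is not a perfect square in Q since 691 is squarefree and ≠ 1. Hence x^2 - 22x - 570 is irreducible over Q and is the minimal polynomial of α.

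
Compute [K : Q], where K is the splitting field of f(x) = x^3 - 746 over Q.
[K : Q] = 6

The roots of x^3 - 746 are ∛746, ω∛746, ω^2∛746 where ω = e^(2πi/3) is a primitive cube root of unity, so K = Q(∛746, ω). Now [Q(∛746):Q] = 3 (since 746 is not a perfect cube, x^3 - 746 is irreducible) and [Q(ω):Q] = 2. Both 2 and 3 divide [K:Q], and [K:Q] ≤ 3·2 = 6, so [K:Q] = 6. (Equivalently: Q(∛746) ⊂ R but ω ∉ R, so [K : Q(∛746)] = 2.)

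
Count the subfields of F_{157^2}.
F_{157^2} has 2 subfields

The subfields of F_{p^n} are exactly the fields F_{p^d} for d | n (each is the fixed field of the unique index-d subgroup of Gal(F_{p^n}/F_p) ≅ Z/nZ). The divisors of n = 2 are {1, 2}, giving 2 subfields: F_{157^1}, F_{157^2}.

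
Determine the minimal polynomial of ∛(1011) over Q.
m_α(x) = x^3 - 1011

α satisfies α^3 = 1011, so x^3 - 1011 annihilates α. By the rational root test, a rational root p/q (in lowest terms) of x^3 - 1011 would satisfy p^3 = 1011 q^3, forcing q = 1 and p^3 = 1011; but 1011 is not a perfect cube, contradiction. A monic cubic over Q with no rational root is irreducible (any nontrivial factorization would include a linear factor). Hence x^3 - 1011 is the minimal polynomial of α, and in particular [Q(α):Q] = 3.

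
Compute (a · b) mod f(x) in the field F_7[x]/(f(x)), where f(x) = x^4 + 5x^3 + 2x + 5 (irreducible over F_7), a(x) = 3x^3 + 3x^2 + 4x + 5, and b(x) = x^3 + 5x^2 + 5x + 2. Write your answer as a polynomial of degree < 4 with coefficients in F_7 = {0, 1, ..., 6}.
a · b ≡ x^3 + 2x^2 + x + 6 (mod f(x))

Multiply in F_7[x]: a(x)·b(x) = (3x^3 + 3x^2 + 4x + 5)·(x^3 + 5x^2 + 5x + 2) = 3x^6 + 4x^5 + 6x^4 + 4x^3 + 2x^2 + 5x + 3. This has degree ≥ 4, so divide by f(x) over F_7: 3x^6 + 4x^5 + 6x^4 + 4x^3 + 2x^2 + 5x + 3 = (3x^2 + 3x + 5)·(x^4 + 5x^3 + 2x + 5) + (x^3 + 2x^2 + x + 6). Hence a·b ≡ x^3 + 2x^2 + x + 6 (mod f). (F_7[x]/(f) is a field with 7^4 = 2401 elements since f is irreducible of degree 4.)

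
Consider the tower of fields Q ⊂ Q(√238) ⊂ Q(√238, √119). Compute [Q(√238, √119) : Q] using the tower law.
[Q(√238, √119) : Q] = 4

[Q(√238):Q] = 2 (min poly x^2 - 238, irreducible since 238 is squarefree > 1). For the top step, suppose √119 ∈ Q(√238), say √119 = c + d√238 with c, d ∈ Q. Squaring: 119 = c^2 + 238d^2 + 2cd√238. Since √238 ∉ Q this forces 2cd = 0. If d = 0 then √119 = c ∈ Q, contradicting 119 squarefree > 1. If c = 0 then 119 = 238d^2, so 238·119 = (238d)^2 is a perfect square in Q — but 238·119 = 28322 is not a perfect square (since 238 and 119 are distinct squarefree integers). Contradiction. Hence √119 ∉ Q(√238), so x^2 - 119 stays irreducible over Q(√238) and [Q(√238, √119) : Q(√238)] = 2. By the tower law, [Q(√238, √119) : Q] = 2 · 2 = 4.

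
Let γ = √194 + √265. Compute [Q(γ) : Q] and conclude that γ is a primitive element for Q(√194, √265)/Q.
[Q(γ) : Q] = 4 (equivalently, Q(γ) = Q(√194, √265))

Obviously Q(γ) ⊆ Q(√194, √265), and [Q(√194, √265):Q] = 4 (since 194, 265 are distinct squarefree integers > 1 with 51410 not a perfect square). To show equality we compute the minimal polynomial of γ. From γ = √194 + √265: γ^2 = 194 + 2√(51410) + 265 = 459 + 2√(51410), so γ^2 - 459 = 2√(51410); squaring, (γ^2 - 459)^2 = 4·51410, i.e. γ^4 - 918γ^2 + 210681 - 205640 = 0, i.e. γ^4 - 918γ^2 + 5041 = 0. So γ is a root of x^4 - 918x^2 + 5041. This polynomial is irreducible over Q: it has no rational root (each ±√194 ± √265 is irrational), and any factorization into two quadratics over Q would force √(51410) ∈ Q (pairing opposite roots) or √194, √265 ∈ Q (other pairings), all impossible. Hence [Q(γ):Q] = 4 = [Q(√194, √265):Q], so Q(γ) = Q(√194, √265).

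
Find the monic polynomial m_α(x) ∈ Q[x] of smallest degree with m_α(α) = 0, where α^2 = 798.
m_α(x) = x^2 - 798

α satisfies α^2 - 798 = 0, so x^2 - 798 annihilates α. Since d = 798 is squarefree and ≠ 1, it is not a perfect square in Q, so x^2 - 798 has no rational root and is therefore irreducible over Q (a degree-2 polynomial over a field is irreducible iff it has no root). Hence m_α(x) = x^2 - 798.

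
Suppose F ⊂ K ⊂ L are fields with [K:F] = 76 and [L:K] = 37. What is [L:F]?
[L:F] = 2812

The tower law says that for any tower of field extensions F ⊂ K ⊂ L with finite degrees, [L:F] = [L:K] · [K:F]. Here this gives [L:F] = 37 · 76 = 2812.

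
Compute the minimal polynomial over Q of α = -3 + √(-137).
m_α(x) = x^2 + 6x + 146

From α + 3 = √(-137), squaring gives (α + 3)^2 = -137, i.e. α^2 + 6α + 9 = -137, so α^2 + 6α + 146 = 0. The discriminant of x^2 + 6x + 146 is (6)^2 - 4·(146) = 36 - 584 = -548, and 4·(-137) is not a perfect square in Q since -137 is squarefree and ≠ 1. Hence x^2 + 6x + 146 is irreducible over Q and is the minimal polynomial of α.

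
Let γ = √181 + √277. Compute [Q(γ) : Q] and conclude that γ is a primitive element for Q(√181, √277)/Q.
[Q(γ) : Q] = 4 (equivalently, Q(γ) = Q(√181, √277))

Obviously Q(γ) ⊆ Q(√181, √277), and [Q(√181, √277):Q] = 4 (since 181, 277 are distinct squarefree integers > 1 with 50137 not a perfect square). To show equality we compute the minimal polynomial of γ. From γ = √181 + √277: γ^2 = 181 + 2√(50137) + 277 = 458 + 2√(50137), so γ^2 - 458 = 2√(50137); squaring, (γ^2 - 458)^2 = 4·50137, i.e. γ^4 - 916γ^2 + 209764 - 200548 = 0, i.e. γ^4 - 916γ^2 + 9216 = 0. So γ is a root of x^4 - 916x^2 + 9216. This polynomial is irreducible over Q: it has no rational root (each ±√181 ± √277 is irrational), and any factorization into two quadratics over Q would force √(50137) ∈ Q (pairing opposite roots) or √181, √277 ∈ Q (other pairings), all impossible. Hence [Q(γ):Q] = 4 = [Q(√181, √277):Q], so Q(γ) = Q(√181, √277).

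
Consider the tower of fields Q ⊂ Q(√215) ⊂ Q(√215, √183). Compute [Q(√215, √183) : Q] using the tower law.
[Q(√215, √183) : Q] = 4

[Q(√215):Q] = 2 (min poly x^2 - 215, irreducible since 215 is squarefree > 1). For the top step, suppose √183 ∈ Q(√215), say √183 = c + d√215 with c, d ∈ Q. Squaring: 183 = c^2 + 215d^2 + 2cd√215. Since √215 ∉ Q this forces 2cd = 0. If d = 0 then √183 = c ∈ Q, contradicting 183 squarefree > 1. If c = 0 then 183 = 215d^2, so 215·183 = (215d)^2 is a perfect square in Q — but 215·183 = 39345 is not a perfect square (since 215 and 183 are distinct squarefree integers). Contradiction. Hence √183 ∉ Q(√215), so x^2 - 183 stays irreducible over Q(√215) and [Q(√215, √183) : Q(√215)] = 2. By the tower law, [Q(√215, √183) : Q] = 2 · 2 = 4.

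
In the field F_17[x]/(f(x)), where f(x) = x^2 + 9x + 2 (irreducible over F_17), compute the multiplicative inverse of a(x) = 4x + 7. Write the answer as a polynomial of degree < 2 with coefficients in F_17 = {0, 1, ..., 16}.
a(x)^(-1) ≡ 4x + 12 (mod f(x))

Since f is irreducible over F_17, F_17[x]/(f) is a field and a(x) ≠ 0 has an inverse. Apply the extended Euclidean algorithm to f(x) and a(x) in F_17[x]: f(x) = (13x + 5)·a(x) + (1). The last nonzero remainder is the constant 1 = gcd(f, a) in F_17. Back-substituting through the division chain expresses 1 = s(x)·a(x) + t(x)·f(x) with s(x) ≡ 4x + 12 (mod f), so a(x)^(-1) ≡ s(x) = 4x + 12 (mod f). Check: (4x + 7)·(4x + 12) = 16x^2 + 8x + 16 ≡ 1 (mod x^2 + 9x + 2).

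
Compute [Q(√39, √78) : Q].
[Q(√39, √78) : Q] = 4

[Q(√39):Q] = 2 (min poly x^2 - 39, irreducible since 39 is squarefree > 1). For the top step, suppose √78 ∈ Q(√39), say √78 = c + d√39 with c, d ∈ Q. Squaring: 78 = c^2 + 39d^2 + 2cd√39. Since √39 ∉ Q this forces 2cd = 0. If d = 0 then √78 = c ∈ Q, contradicting 78 squarefree > 1. If c = 0 then 78 = 39d^2, so 39·78 = (39d)^2 is a perfect square in Q — but 39·78 = 3042 is not a perfect square (since 39 and 78 are distinct squarefree integers). Contradiction. Hence √78 ∉ Q(√39), so x^2 - 78 stays irreducible over Q(√39) and [Q(√39, √78) : Q(√39)] = 2. By the tower law, [Q(√39, √78) : Q] = 2 · 2 = 4.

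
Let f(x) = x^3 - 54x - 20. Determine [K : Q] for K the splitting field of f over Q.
[K : Q] = 6

By the rational root test, any rational root of the monic integer polynomial f(x) = x^3 - 54x - 20 must be an integer dividing the constant term -20, i.e. one of ±{1, 2, 4, 5, 10, 20}. Evaluating: f(1) = -73, f(-1) = 33, f(2) = -120, f(-2) = 80, f(4) = -172, f(-4) = 132, f(5) = -165, f(-5) = 125, f(10) = 440, f(-10) = -480, f(20) = 6900, f(-20) = -6940; none is 0, so f has no rational root and is therefore irreducible over Q (a cubic with no linear factor over a field is irreducible). For an irreducible cubic, the Galois group is A_3 or S_3 according as the discriminant disc(f) = -4a^3 - 27b^2 = -4·(-54)^3 - 27·(-20)^2 = 619056 is or is not a square in Q. Here disc(f) = 619056 is not a perfect square in Q, so the Galois group of f over Q is not contained in A_3 and must be all of S_3. The splitting field has degree |S_3| = 6 over Q, so [K : Q] = 6.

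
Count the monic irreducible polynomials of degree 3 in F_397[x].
There are 20856792 monic irreducible polynomials of degree 3 over F_397

Each element of F_{397^3} that lies in no proper subfield is a root of exactly one monic irreducible of degree 3 over F_397, and each such polynomial has 3 distinct roots in F_{397^3}. By Möbius inversion the count is N_397(3) = (1/3) Σ_{d|3} μ(3/d) · 397^d = (1/3)(μ(3)·397^1 + μ(1)·397^3) = 62570376/3 = 20856792.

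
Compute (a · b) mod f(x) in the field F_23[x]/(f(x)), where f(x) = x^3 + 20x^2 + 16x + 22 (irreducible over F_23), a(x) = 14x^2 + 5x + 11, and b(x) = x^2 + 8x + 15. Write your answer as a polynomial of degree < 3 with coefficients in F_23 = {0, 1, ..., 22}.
a · b ≡ 8x^2 + 2x + 2 (mod f(x))

Multiply in F_23[x]: a(x)·b(x) = (14x^2 + 5x + 11)·(x^2 + 8x + 15) = 14x^4 + 2x^3 + 8x^2 + 2x + 4. This has degree ≥ 3, so divide by f(x) over F_23: 14x^4 + 2x^3 + 8x^2 + 2x + 4 = (14x + 21)·(x^3 + 20x^2 + 16x + 22) + (8x^2 + 2x + 2). Hence a·b ≡ 8x^2 + 2x + 2 (mod f). (F_23[x]/(f) is a field with 23^3 = 12167 elements since f is irreducible of degree 3.)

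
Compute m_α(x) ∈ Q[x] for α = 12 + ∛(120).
m_α(x) = x^3 - 36x^2 + 432x - 1848

Set β = α - 12 = ∛(120), so β^3 = 120. Then (α - 12)^3 - 120 = 0, i.e. α is a root of g(x) = (x - 12)^3 - 120 = x^3 - 36x^2 + 432x - 1848. Since g(x) = h(x - 12) where h(x) = x^3 - 120, and h is irreducible over Q (because 120 is not a perfect cube, so h has no rational root, and a monic cubic with no rational root is irreducible), g is also irreducible (irreducibility is preserved under the substitution x → x - 12). Hence m_α(x) = x^3 - 36x^2 + 432x - 1848.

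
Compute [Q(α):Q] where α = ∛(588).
[Q(α):Q] = 3

The minimal polynomial of α is x^3 - 588, irreducible over Q since 588 is not a perfect cube (so x^3 - 588 has no rational root). Hence [Q(α):Q] = deg(m_α) = 3.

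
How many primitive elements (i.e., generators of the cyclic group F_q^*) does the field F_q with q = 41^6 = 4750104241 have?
There are φ(4750104240) = 1083124224 primitive elements

F_q^* is cyclic of order q - 1 = 4750104240. A cyclic group of order m has exactly φ(m) generators. Here m = 4750104240 = 2^4 · 3^2 · 5 · 7 · 547 · 1723, so the number of primitive elements is φ(4750104240) = 1083124224.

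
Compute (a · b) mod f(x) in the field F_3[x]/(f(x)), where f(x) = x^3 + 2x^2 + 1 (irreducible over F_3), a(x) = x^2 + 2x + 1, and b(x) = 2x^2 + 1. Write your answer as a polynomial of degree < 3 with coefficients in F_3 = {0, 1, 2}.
a · b ≡ 1 (mod f(x))

Multiply in F_3[x]: a(x)·b(x) = (x^2 + 2x + 1)·(2x^2 + 1) = 2x^4 + x^3 + 2x + 1. This has degree ≥ 3, so divide by f(x) over F_3: 2x^4 + x^3 + 2x + 1 = (2x)·(x^3 + 2x^2 + 1) + (1). Hence a·b ≡ 1 (mod f). (F_3[x]/(f) is a field with 3^3 = 27 elements since f is irreducible of degree 3.)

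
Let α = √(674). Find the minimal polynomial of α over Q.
m_α(x) = x^2 - 674

α satisfies α^2 - 674 = 0, so x^2 - 674 annihilates α. Since d = 674 is squarefree and ≠ 1, it is not a perfect square in Q, so x^2 - 674 has no rational root and is therefore irreducible over Q (a degree-2 polynomial over a field is irreducible iff it has no root). Hence m_α(x) = x^2 - 674.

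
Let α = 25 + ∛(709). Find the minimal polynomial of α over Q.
m_α(x) = x^3 - 75x^2 + 1875x - 16334

Set β = α - 25 = ∛(709), so β^3 = 709. Then (α - 25)^3 - 709 = 0, i.e. α is a root of g(x) = (x - 25)^3 - 709 = x^3 - 75x^2 + 1875x - 16334. Since g(x) = h(x - 25) where h(x) = x^3 - 709, and h is irreducible over Q (because 709 is not a perfect cube, so h has no rational root, and a monic cubic with no rational root is irreducible), g is also irreducible (irreducibility is preserved under the substitution x → x - 25). Hence m_α(x) = x^3 - 75x^2 + 1875x - 16334.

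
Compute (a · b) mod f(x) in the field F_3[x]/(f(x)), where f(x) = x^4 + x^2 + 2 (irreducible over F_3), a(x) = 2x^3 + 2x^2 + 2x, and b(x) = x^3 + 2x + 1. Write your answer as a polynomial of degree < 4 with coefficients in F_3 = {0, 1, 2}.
a · b ≡ x^3 + x^2 + x + 1 (mod f(x))

Multiply in F_3[x]: a(x)·b(x) = (2x^3 + 2x^2 + 2x)·(x^3 + 2x + 1) = 2x^6 + 2x^5 + 2x. This has degree ≥ 4, so divide by f(x) over F_3: 2x^6 + 2x^5 + 2x = (2x^2 + 2x + 1)·(x^4 + x^2 + 2) + (x^3 + x^2 + x + 1). Hence a·b ≡ x^3 + x^2 + x + 1 (mod f). (F_3[x]/(f) is a field with 3^4 = 81 elements since f is irreducible of degree 4.)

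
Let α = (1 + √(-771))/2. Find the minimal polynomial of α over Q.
m_α(x) = x^2 - x + 193

From 2α - 1 = √(-771), squaring gives (2α - 1)^2 = -771, i.e. 4α^2 - 4α + 1 = -771, so α^2 - α + (1 + 771)/4 = 0. Since -771 ≡ 1 (mod 4), (1 + 771)/4 = 193 ∈ Z. The polynomial x^2 - x + 193 has discriminant 1 - 4·(193) = -771, which is not a perfect square in Q (d = -771 is squarefree and ≠ 1), so x^2 - x + 193 is irreducible over Q. It is the minimal polynomial of α.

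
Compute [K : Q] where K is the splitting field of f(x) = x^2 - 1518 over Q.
[K : Q] = 2

f(x) = x^2 - 1518 factors as (x - √1518)(x + √1518). The splitting field is K = Q(√1518). Since 1518 is squarefree and > 1, it is not a perfect square, so x^2 - 1518 is irreducible over Q and [Q(√1518) : Q] = 2. Hence [K : Q] = 2.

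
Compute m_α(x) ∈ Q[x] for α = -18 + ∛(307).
m_α(x) = x^3 + 54x^2 + 972x + 5525

Set β = α + 18 = ∛(307), so β^3 = 307. Then (α + 18)^3 - 307 = 0, i.e. α is a root of g(x) = (x + 18)^3 - 307 = x^3 + 54x^2 + 972x + 5525. Since g(x) = h(x + 18) where h(x) = x^3 - 307, and h is irreducible over Q (because 307 is not a perfect cube, so h has no rational root, and a monic cubic with no rational root is irreducible), g is also irreducible (irreducibility is preserved under the substitution x → x + 18). Hence m_α(x) = x^3 + 54x^2 + 972x + 5525.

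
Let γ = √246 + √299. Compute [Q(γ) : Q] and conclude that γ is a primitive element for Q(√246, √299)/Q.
[Q(γ) : Q] = 4 (equivalently, Q(γ) = Q(√246, √299))

Obviously Q(γ) ⊆ Q(√246, √299), and [Q(√246, √299):Q] = 4 (since 246, 299 are distinct squarefree integers > 1 with 73554 not a perfect square). To show equality we compute the minimal polynomial of γ. From γ = √246 + √299: γ^2 = 246 + 2√(73554) + 299 = 545 + 2√(73554), so γ^2 - 545 = 2√(73554); squaring, (γ^2 - 545)^2 = 4·73554, i.e. γ^4 - 1090γ^2 + 297025 - 294216 = 0, i.e. γ^4 - 1090γ^2 + 2809 = 0. So γ is a root of x^4 - 1090x^2 + 2809. This polynomial is irreducible over Q: it has no rational root (each ±√246 ± √299 is irrational), and any factorization into two quadratics over Q would force √(73554) ∈ Q (pairing opposite roots) or √246, √299 ∈ Q (other pairings), all impossible. Hence [Q(γ):Q] = 4 = [Q(√246, √299):Q], so Q(γ) = Q(√246, √299).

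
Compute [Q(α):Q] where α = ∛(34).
[Q(α):Q] = 3

The minimal polynomial of α is x^3 - 34, irreducible over Q since 34 is not a perfect cube (so x^3 - 34 has no rational root). Hence [Q(α):Q] = deg(m_α) = 3.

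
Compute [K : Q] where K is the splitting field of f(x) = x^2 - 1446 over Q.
[K : Q] = 2

f(x) = x^2 - 1446 factors as (x - √1446)(x + √1446). The splitting field is K = Q(√1446). Since 1446 is squarefree and > 1, it is not a perfect square, so x^2 - 1446 is irreducible over Q and [Q(√1446) : Q] = 2. Hence [K : Q] = 2.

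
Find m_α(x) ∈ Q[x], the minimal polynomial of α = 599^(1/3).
m_α(x) = x^3 - 599

α satisfies α^3 = 599, so x^3 - 599 annihilates α. By the rational root test, a rational root p/q (in lowest terms) of x^3 - 599 would satisfy p^3 = 599 q^3, forcing q = 1 and p^3 = 599; but 599 is not a perfect cube, contradiction. A monic cubic over Q with no rational root is irreducible (any nontrivial factorization would include a linear factor). Hence x^3 - 599 is the minimal polynomial of α, and in particular [Q(α):Q] = 3.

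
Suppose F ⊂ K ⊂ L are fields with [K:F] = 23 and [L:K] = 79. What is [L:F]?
[L:F] = 1817

The tower law says that for any tower of field extensions F ⊂ K ⊂ L with finite degrees, [L:F] = [L:K] · [K:F]. Here this gives [L:F] = 79 · 23 = 1817.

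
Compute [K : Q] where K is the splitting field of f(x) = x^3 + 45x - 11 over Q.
[K : Q] = 6

By the rational root test, any rational root of the monic integer polynomial f(x) = x^3 + 45x - 11 must be an integer dividing the constant term -11, i.e. one of ±{1, 11}. Evaluating: f(1) = 35, f(-1) = -57, f(11) = 1815, f(-11) = -1837; none is 0, so f has no rational root and is therefore irreducible over Q (a cubic with no linear factor over a field is irreducible). For an irreducible cubic, the Galois group is A_3 or S_3 according as the discriminant disc(f) = -4a^3 - 27b^2 = -4·(45)^3 - 27·(-11)^2 = -367767 is or is not a square in Q. Here disc(f) = -367767 is not a perfect square in Q, so the Galois group of f over Q is not contained in A_3 and must be all of S_3. The splitting field has degree |S_3| = 6 over Q, so [K : Q] = 6.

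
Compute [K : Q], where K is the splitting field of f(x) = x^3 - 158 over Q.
[K : Q] = 6

The roots of x^3 - 158 are ∛158, ω∛158, ω^2∛158 where ω = e^(2πi/3) is a primitive cube root of unity, so K = Q(∛158, ω). Now [Q(∛158):Q] = 3 (since 158 is not a perfect cube, x^3 - 158 is irreducible) and [Q(ω):Q] = 2. Both 2 and 3 divide [K:Q], and [K:Q] ≤ 3·2 = 6, so [K:Q] = 6. (Equivalently: Q(∛158) ⊂ R but ω ∉ R, so [K : Q(∛158)] = 2.)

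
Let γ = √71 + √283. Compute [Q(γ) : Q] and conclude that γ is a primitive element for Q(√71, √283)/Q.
[Q(γ) : Q] = 4 (equivalently, Q(γ) = Q(√71, √283))

Obviously Q(γ) ⊆ Q(√71, √283), and [Q(√71, √283):Q] = 4 (since 71, 283 are distinct squarefree integers > 1 with 20093 not a perfect square). To show equality we compute the minimal polynomial of γ. From γ = √71 + √283: γ^2 = 71 + 2√(20093) + 283 = 354 + 2√(20093), so γ^2 - 354 = 2√(20093); squaring, (γ^2 - 354)^2 = 4·20093, i.e. γ^4 - 708γ^2 + 125316 - 80372 = 0, i.e. γ^4 - 708γ^2 + 44944 = 0. So γ is a root of x^4 - 708x^2 + 44944. This polynomial is irreducible over Q: it has no rational root (each ±√71 ± √283 is irrational), and any factorization into two quadratics over Q would force √(20093) ∈ Q (pairing opposite roots) or √71, √283 ∈ Q (other pairings), all impossible. Hence [Q(γ):Q] = 4 = [Q(√71, √283):Q], so Q(γ) = Q(√71, √283).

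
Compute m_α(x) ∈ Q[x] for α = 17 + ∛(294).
m_α(x) = x^3 - 51x^2 + 867x - 5207

Set β = α - 17 = ∛(294), so β^3 = 294. Then (α - 17)^3 - 294 = 0, i.e. α is a root of g(x) = (x - 17)^3 - 294 = x^3 - 51x^2 + 867x - 5207. Since g(x) = h(x - 17) where h(x) = x^3 - 294, and h is irreducible over Q (because 294 is not a perfect cube, so h has no rational root, and a monic cubic with no rational root is irreducible), g is also irreducible (irreducibility is preserved under the substitution x → x - 17). Hence m_α(x) = x^3 - 51x^2 + 867x - 5207.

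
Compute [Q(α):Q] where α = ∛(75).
[Q(α):Q] = 3

The minimal polynomial of α is x^3 - 75, irreducible over Q since 75 is not a perfect cube (so x^3 - 75 has no rational root). Hence [Q(α):Q] = deg(m_α) = 3.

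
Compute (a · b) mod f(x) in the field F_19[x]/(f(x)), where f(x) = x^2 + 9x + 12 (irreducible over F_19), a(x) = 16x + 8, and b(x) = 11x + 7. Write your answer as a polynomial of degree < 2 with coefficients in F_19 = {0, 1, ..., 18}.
a · b ≡ 3x + 15 (mod f(x))

Multiply in F_19[x]: a(x)·b(x) = (16x + 8)·(11x + 7) = 5x^2 + 10x + 18. This has degree ≥ 2, so divide by f(x) over F_19: 5x^2 + 10x + 18 = (5)·(x^2 + 9x + 12) + (3x + 15). Hence a·b ≡ 3x + 15 (mod f). (F_19[x]/(f) is a field with 19^2 = 361 elements since f is irreducible of degree 2.)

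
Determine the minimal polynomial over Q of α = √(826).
m_α(x) = x^2 - 826

α satisfies α^2 - 826 = 0, so x^2 - 826 annihilates α. Since d = 826 is squarefree and ≠ 1, it is not a perfect square in Q, so x^2 - 826 has no rational root and is therefore irreducible over Q (a degree-2 polynomial over a field is irreducible iff it has no root). Hence m_α(x) = x^2 - 826.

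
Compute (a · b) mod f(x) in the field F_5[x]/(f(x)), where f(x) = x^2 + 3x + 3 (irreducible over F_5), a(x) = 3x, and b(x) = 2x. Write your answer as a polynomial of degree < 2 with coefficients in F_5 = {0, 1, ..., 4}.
a · b ≡ 2x + 2 (mod f(x))

Multiply in F_5[x]: a(x)·b(x) = (3x)·(2x) = x^2. This has degree ≥ 2, so divide by f(x) over F_5: x^2 = (1)·(x^2 + 3x + 3) + (2x + 2). Hence a·b ≡ 2x + 2 (mod f). (F_5[x]/(f) is a field with 5^2 = 25 elements since f is irreducible of degree 2.)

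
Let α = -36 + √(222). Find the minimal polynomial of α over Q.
m_α(x) = x^2 + 72x + 1074

From α + 36 = √(222), squaring gives (α + 36)^2 = 222, i.e. α^2 + 72α + 1296 = 222, so α^2 + 72α + 1074 = 0. The discriminant of x^2 + 72x + 1074 is (72)^2 - 4·(1074) = 5184 - 4296 = 888, and 4·(222) is not a perfect square in Q since 222 is squarefree and ≠ 1. Hence x^2 + 72x + 1074 is irreducible over Q and is the minimal polynomial of α.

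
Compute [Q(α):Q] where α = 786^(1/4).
[Q(α):Q] = 4

α is a root of x^4 - 786. By Eisenstein's criterion at the prime p = 2 (which divides the constant term 786 but p^2 = 4 does not, since 786 is squarefree), x^4 - 786 is irreducible over Q. Hence [Q(α):Q] = 4.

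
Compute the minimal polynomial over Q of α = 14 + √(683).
m_α(x) = x^2 - 28x - 487

From α - 14 = √(683), squaring gives (α - 14)^2 = 683, i.e. α^2 - 28α + 196 = 683, so α^2 - 28α - 487 = 0. The discriminant of x^2 - 28x - 487 is (-28)^2 - 4·(-487) = 784 + 1948 = 2732, and 4·(683) is not a perfect square in Q since 683 is squarefree and ≠ 1. Hence x^2 - 28x - 487 is irreducible over Q and is the minimal polynomial of α.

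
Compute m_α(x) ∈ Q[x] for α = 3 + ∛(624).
m_α(x) = x^3 - 9x^2 + 27x - 651

Set β = α - 3 = ∛(624), so β^3 = 624. Then (α - 3)^3 - 624 = 0, i.e. α is a root of g(x) = (x - 3)^3 - 624 = x^3 - 9x^2 + 27x - 651. Since g(x) = h(x - 3) where h(x) = x^3 - 624, and h is irreducible over Q (because 624 is not a perfect cube, so h has no rational root, and a monic cubic with no rational root is irreducible), g is also irreducible (irreducibility is preserved under the substitution x → x - 3). Hence m_α(x) = x^3 - 9x^2 + 27x - 651.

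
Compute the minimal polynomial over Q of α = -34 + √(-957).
m_α(x) = x^2 + 68x + 2113

From α + 34 = √(-957), squaring gives (α + 34)^2 = -957, i.e. α^2 + 68α + 1156 = -957, so α^2 + 68α + 2113 = 0. The discriminant of x^2 + 68x + 2113 is (68)^2 - 4·(2113) = 4624 - 8452 = -3828, and 4·(-957) is not a perfect square in Q since -957 is squarefree and ≠ 1. Hence x^2 + 68x + 2113 is irreducible over Q and is the minimal polynomial of α.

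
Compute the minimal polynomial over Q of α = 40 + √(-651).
m_α(x) = x^2 - 80x + 2251

From α - 40 = √(-651), squaring gives (α - 40)^2 = -651, i.e. α^2 - 80α + 1600 = -651, so α^2 - 80α + 2251 = 0. The discriminant of x^2 - 80x + 2251 is (-80)^2 - 4·(2251) = 6400 - 9004 = -2604, and 4·(-651) is not a perfect square in Q since -651 is squarefree and ≠ 1. Hence x^2 - 80x + 2251 is irreducible over Q and is the minimal polynomial of α.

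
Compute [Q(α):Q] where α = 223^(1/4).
[Q(α):Q] = 4

α is a root of x^4 - 223. By Eisenstein's criterion at the prime p = 223 (which divides the constant term 223 but p^2 = 49729 does not, since 223 is squarefree), x^4 - 223 is irreducible over Q. Hence [Q(α):Q] = 4.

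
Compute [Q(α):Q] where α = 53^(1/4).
[Q(α):Q] = 4

α is a root of x^4 - 53. By Eisenstein's criterion at the prime p = 53 (which divides the constant term 53 but p^2 = 2809 does not, since 53 is squarefree), x^4 - 53 is irreducible over Q. Hence [Q(α):Q] = 4.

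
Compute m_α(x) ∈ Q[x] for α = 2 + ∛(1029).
m_α(x) = x^3 - 6x^2 + 12x - 1037

Set β = α - 2 = ∛(1029), so β^3 = 1029. Then (α - 2)^3 - 1029 = 0, i.e. α is a root of g(x) = (x - 2)^3 - 1029 = x^3 - 6x^2 + 12x - 1037. Since g(x) = h(x - 2) where h(x) = x^3 - 1029, and h is irreducible over Q (because 1029 is not a perfect cube, so h has no rational root, and a monic cubic with no rational root is irreducible), g is also irreducible (irreducibility is preserved under the substitution x → x - 2). Hence m_α(x) = x^3 - 6x^2 + 12x - 1037.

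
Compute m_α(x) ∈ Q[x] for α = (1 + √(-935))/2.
m_α(x) = x^2 - x + 234

From 2α - 1 = √(-935), squaring gives (2α - 1)^2 = -935, i.e. 4α^2 - 4α + 1 = -935, so α^2 - α + (1 + 935)/4 = 0. Since -935 ≡ 1 (mod 4), (1 + 935)/4 = 234 ∈ Z. The polynomial x^2 - x + 234 has discriminant 1 - 4·(234) = -935, which is not a perfect square in Q (d = -935 is squarefree and ≠ 1), so x^2 - x + 234 is irreducible over Q. It is the minimal polynomial of α.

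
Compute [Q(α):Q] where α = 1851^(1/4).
[Q(α):Q] = 4

α is a root of x^4 - 1851. By Eisenstein's criterion at the prime p = 3 (which divides the constant term 1851 but p^2 = 9 does not, since 1851 is squarefree), x^4 - 1851 is irreducible over Q. Hence [Q(α):Q] = 4.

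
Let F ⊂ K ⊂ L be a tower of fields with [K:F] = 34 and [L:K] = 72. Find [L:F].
[L:F] = 2448

The tower law says that for any tower of field extensions F ⊂ K ⊂ L with finite degrees, [L:F] = [L:K] · [K:F]. Here this gives [L:F] = 72 · 34 = 2448.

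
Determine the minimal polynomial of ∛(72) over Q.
m_α(x) = x^3 - 72

α satisfies α^3 = 72, so x^3 - 72 annihilates α. By the rational root test, a rational root p/q (in lowest terms) of x^3 - 72 would satisfy p^3 = 72 q^3, forcing q = 1 and p^3 = 72; but 72 is not a perfect cube, contradiction. A monic cubic over Q with no rational root is irreducible (any nontrivial factorization would include a linear factor). Hence x^3 - 72 is the minimal polynomial of α, and in particular [Q(α):Q] = 3.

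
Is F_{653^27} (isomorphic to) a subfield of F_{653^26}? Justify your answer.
No: F_{653^27} is not a subfield of F_{653^26}

F_{p^m} embeds in F_{p^n} iff m | n. Here 27 ∤ 26 (since 26 = 0·27 + 26 with remainder 26 ≠ 0), so F_{653^27} is not a subfield of F_{653^26}. Equivalently: if it were, the tower law would give 27 = [F_{653^27}:F_653] dividing [F_{653^26}:F_653] = 26, contradiction.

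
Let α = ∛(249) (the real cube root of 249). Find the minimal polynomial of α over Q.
m_α(x) = x^3 - 249

α satisfies α^3 = 249, so x^3 - 249 annihilates α. By the rational root test, a rational root p/q (in lowest terms) of x^3 - 249 would satisfy p^3 = 249 q^3, forcing q = 1 and p^3 = 249; but 249 is not a perfect cube, contradiction. A monic cubic over Q with no rational root is irreducible (any nontrivial factorization would include a linear factor). Hence x^3 - 249 is the minimal polynomial of α, and in particular [Q(α):Q] = 3.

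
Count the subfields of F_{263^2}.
F_{263^2} has 2 subfields

The subfields of F_{p^n} are exactly the fields F_{p^d} for d | n (each is the fixed field of the unique index-d subgroup of Gal(F_{p^n}/F_p) ≅ Z/nZ). The divisors of n = 2 are {1, 2}, giving 2 subfields: F_{263^1}, F_{263^2}.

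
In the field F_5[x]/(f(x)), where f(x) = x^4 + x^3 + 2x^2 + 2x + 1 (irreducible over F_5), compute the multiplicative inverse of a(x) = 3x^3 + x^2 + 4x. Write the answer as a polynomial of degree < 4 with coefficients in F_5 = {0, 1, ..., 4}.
a(x)^(-1) ≡ 2x^3 + 4x^2 + 4x + 4 (mod f(x))

Since f is irreducible over F_5, F_5[x]/(f) is a field and a(x) ≠ 0 has an inverse. Apply the extended Euclidean algorithm to f(x) and a(x) in F_5[x]: f(x) = (2x + 3)·a(x) + (x^2 + 1);  a(x) = (3x + 1)·(x^2 + 1) + (x + 4);  (x^2 + 1) = (x + 1)·(x + 4) + (2). The last nonzero remainder is the constant 2 = gcd(f, a) in F_5. Back-substituting through the division chain expresses 2 = s(x)·a(x) + t(x)·f(x) with s(x) ≡ 4x^3 + 3x^2 + 3x + 3 (mod f), so (4x^3 + 3x^2 + 3x + 3)·a(x) ≡ 2 (mod f). Multiplying by 2^(-1) ≡ 3 in F_5 gives a(x)^(-1) ≡ 3·(4x^3 + 3x^2 + 3x + 3) ≡ 2x^3 + 4x^2 + 4x + 4 (mod f). Check: (3x^3 + x^2 + 4x)·(2x^3 + 4x^2 + 4x + 4) = x^6 + 4x^5 + 4x^4 + 2x^3 + x ≡ 1 (mod x^4 + x^3 + 2x^2 + 2x + 1).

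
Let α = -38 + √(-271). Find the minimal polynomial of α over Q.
m_α(x) = x^2 + 76x + 1715

From α + 38 = √(-271), squaring gives (α + 38)^2 = -271, i.e. α^2 + 76α + 1444 = -271, so α^2 + 76α + 1715 = 0. The discriminant of x^2 + 76x + 1715 is (76)^2 - 4·(1715) = 5776 - 6860 = -1084, and 4·(-271) is not a perfect square in Q since -271 is squarefree and ≠ 1. Hence x^2 + 76x + 1715 is irreducible over Q and is the minimal polynomial of α.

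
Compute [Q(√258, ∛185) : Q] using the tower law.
[Q(√258, ∛185) : Q] = 6

Let L = Q(√258, ∛185). Since Q(√258) ⊂ L and [Q(√258):Q] = 2, the tower law gives 2 | [L:Q]. Likewise Q(∛185) ⊂ L with [Q(∛185):Q] = 3 (because 185 is not a perfect cube), so 3 | [L:Q]. As gcd(2,3) = 1, [L:Q] is divisible by 6. Conversely L is generated over Q by √258 and ∛185, so [L:Q] ≤ 2·3 = 6. Therefore [Q(√258, ∛185) : Q] = 6.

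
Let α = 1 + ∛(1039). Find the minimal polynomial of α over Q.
m_α(x) = x^3 - 3x^2 + 3x - 1040

Set β = α - 1 = ∛(1039), so β^3 = 1039. Then (α - 1)^3 - 1039 = 0, i.e. α is a root of g(x) = (x - 1)^3 - 1039 = x^3 - 3x^2 + 3x - 1040. Since g(x) = h(x - 1) where h(x) = x^3 - 1039, and h is irreducible over Q (because 1039 is not a perfect cube, so h has no rational root, and a monic cubic with no rational root is irreducible), g is also irreducible (irreducibility is preserved under the substitution x → x - 1). Hence m_α(x) = x^3 - 3x^2 + 3x - 1040.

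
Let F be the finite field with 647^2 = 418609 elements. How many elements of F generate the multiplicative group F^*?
There are φ(418608) = 124416 primitive elements

F_q^* is cyclic of order q - 1 = 418608. A cyclic group of order m has exactly φ(m) generators. Here m = 418608 = 2^4 · 3^4 · 17 · 19, so the number of primitive elements is φ(418608) = 124416.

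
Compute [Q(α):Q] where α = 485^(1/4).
[Q(α):Q] = 4

α is a root of x^4 - 485. By Eisenstein's criterion at the prime p = 5 (which divides the constant term 485 but p^2 = 25 does not, since 485 is squarefree), x^4 - 485 is irreducible over Q. Hence [Q(α):Q] = 4.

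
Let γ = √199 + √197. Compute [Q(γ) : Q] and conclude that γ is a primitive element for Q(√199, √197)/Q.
[Q(γ) : Q] = 4 (equivalently, Q(γ) = Q(√199, √197))

Obviously Q(γ) ⊆ Q(√199, √197), and [Q(√199, √197):Q] = 4 (since 199, 197 are distinct squarefree integers > 1 with 39203 not a perfect square). To show equality we compute the minimal polynomial of γ. From γ = √199 + √197: γ^2 = 199 + 2√(39203) + 197 = 396 + 2√(39203), so γ^2 - 396 = 2√(39203); squaring, (γ^2 - 396)^2 = 4·39203, i.e. γ^4 - 792γ^2 + 156816 - 156812 = 0, i.e. γ^4 - 792γ^2 + 4 = 0. So γ is a root of x^4 - 792x^2 + 4. This polynomial is irreducible over Q: it has no rational root (each ±√199 ± √197 is irrational), and any factorization into two quadratics over Q would force √(39203) ∈ Q (pairing opposite roots) or √199, √197 ∈ Q (other pairings), all impossible. Hence [Q(γ):Q] = 4 = [Q(√199, √197):Q], so Q(γ) = Q(√199, √197).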